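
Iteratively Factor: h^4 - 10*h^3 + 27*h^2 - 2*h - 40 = (h - 5)*(h^3 - 5*h^2 + 2*h + 8) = (h - 5)*(h + 1)*(h^2 - 6*h + 8) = (h - 5)*(h - 2)*(h + 1)*(h - 4)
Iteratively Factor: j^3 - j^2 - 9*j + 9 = (j - 3)*(j^2 + 2*j - 3) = (j - 3)*(j + 3)*(j - 1)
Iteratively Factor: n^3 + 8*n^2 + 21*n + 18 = (n + 3)*(n^2 + 5*n + 6) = (n + 2)*(n + 3)*(n + 3)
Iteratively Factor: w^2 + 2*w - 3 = (w + 3)*(w - 1)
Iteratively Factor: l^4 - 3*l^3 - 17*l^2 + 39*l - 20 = (l - 5)*(l^3 + 2*l^2 - 7*l + 4) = (l - 5)*(l + 4)*(l^2 - 2*l + 1) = (l - 5)*(l - 1)*(l + 4)*(l - 1)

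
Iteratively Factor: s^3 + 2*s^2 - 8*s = (s - 2)*(s^2 + 4*s) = s*(s - 2)*(s + 4)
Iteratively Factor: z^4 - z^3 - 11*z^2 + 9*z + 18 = (z + 3)*(z^3 - 4*z^2 + z + 6) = (z + 1)*(z + 3)*(z^2 - 5*z + 6) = (z - 2)*(z + 1)*(z + 3)*(z - 3)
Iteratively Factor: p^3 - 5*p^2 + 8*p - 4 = (p - 2)*(p^2 - 3*p + 2) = (p - 2)*(p - 1)*(p - 2)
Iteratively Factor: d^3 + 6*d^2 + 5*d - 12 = (d - 1)*(d^2 + 7*d + 12) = (d - 1)*(d + 4)*(d + 3)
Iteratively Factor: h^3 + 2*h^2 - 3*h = (h + 3)*(h^2 - h) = h*(h + 3)*(h - 1)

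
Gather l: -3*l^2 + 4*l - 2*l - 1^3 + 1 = -3*l^2 + 2*l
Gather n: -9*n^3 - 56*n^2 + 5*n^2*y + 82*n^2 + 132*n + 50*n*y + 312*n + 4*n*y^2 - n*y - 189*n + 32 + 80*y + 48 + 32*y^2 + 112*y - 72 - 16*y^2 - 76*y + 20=-9*n^3 + n^2*(5*y + 26) + n*(4*y^2 + 49*y + 255) + 16*y^2 + 116*y + 28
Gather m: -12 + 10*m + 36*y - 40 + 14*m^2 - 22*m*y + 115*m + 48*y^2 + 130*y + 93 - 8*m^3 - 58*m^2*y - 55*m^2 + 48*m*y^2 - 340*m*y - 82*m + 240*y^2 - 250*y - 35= -8*m^3 + m^2*(-58*y - 41) + m*(48*y^2 - 362*y + 43) + 288*y^2 - 84*y + 6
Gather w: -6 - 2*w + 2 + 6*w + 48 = 4*w + 44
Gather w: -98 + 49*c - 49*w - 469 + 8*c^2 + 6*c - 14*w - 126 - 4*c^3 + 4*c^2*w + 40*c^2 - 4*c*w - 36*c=-4*c^3 + 48*c^2 + 19*c + w*(4*c^2 - 4*c - 63) - 693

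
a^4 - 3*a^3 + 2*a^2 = a^2*(a - 2)*(a - 1)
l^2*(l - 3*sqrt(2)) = l^3 - 3*sqrt(2)*l^2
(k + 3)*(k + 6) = k^2 + 9*k + 18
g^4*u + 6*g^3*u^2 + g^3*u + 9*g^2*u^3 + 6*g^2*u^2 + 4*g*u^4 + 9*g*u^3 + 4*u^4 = (g + u)^2*(g + 4*u)*(g*u + u)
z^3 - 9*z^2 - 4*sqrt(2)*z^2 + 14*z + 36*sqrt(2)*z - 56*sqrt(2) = (z - 7)*(z - 2)*(z - 4*sqrt(2))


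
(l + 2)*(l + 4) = l^2 + 6*l + 8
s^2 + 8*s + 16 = (s + 4)^2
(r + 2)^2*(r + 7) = r^3 + 11*r^2 + 32*r + 28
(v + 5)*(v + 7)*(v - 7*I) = v^3 + 12*v^2 - 7*I*v^2 + 35*v - 84*I*v - 245*I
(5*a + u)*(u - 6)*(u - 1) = 5*a*u^2 - 35*a*u + 30*a + u^3 - 7*u^2 + 6*u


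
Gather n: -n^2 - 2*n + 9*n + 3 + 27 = -n^2 + 7*n + 30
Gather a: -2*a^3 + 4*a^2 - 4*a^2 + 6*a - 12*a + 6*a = -2*a^3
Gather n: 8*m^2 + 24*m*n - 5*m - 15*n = 8*m^2 - 5*m + n*(24*m - 15)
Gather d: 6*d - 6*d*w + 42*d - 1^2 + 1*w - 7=d*(48 - 6*w) + w - 8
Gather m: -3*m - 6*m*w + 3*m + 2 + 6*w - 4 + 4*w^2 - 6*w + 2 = -6*m*w + 4*w^2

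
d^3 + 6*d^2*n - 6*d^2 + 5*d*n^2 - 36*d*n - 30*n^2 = (d - 6)*(d + n)*(d + 5*n)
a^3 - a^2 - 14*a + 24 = (a - 3)*(a - 2)*(a + 4)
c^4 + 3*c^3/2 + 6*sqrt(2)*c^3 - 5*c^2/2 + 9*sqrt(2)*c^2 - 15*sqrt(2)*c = c*(c - 1)*(c + 5/2)*(c + 6*sqrt(2))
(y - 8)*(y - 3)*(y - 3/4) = y^3 - 47*y^2/4 + 129*y/4 - 18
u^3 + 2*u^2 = u^2*(u + 2)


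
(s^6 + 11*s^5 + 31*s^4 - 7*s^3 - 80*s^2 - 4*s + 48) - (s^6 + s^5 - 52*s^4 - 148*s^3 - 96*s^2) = 10*s^5 + 83*s^4 + 141*s^3 + 16*s^2 - 4*s + 48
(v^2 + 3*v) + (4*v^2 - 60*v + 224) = 5*v^2 - 57*v + 224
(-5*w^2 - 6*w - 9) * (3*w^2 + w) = -15*w^4 - 23*w^3 - 33*w^2 - 9*w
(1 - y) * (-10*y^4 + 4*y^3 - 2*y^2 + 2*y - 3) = 10*y^5 - 14*y^4 + 6*y^3 - 4*y^2 + 5*y - 3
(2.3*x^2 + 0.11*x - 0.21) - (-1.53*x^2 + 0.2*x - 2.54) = 3.83*x^2 - 0.09*x + 2.33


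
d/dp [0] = 0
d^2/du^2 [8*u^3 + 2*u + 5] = 48*u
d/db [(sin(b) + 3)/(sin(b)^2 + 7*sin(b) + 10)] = (-6*sin(b) + cos(b)^2 - 12)*cos(b)/(sin(b)^2 + 7*sin(b) + 10)^2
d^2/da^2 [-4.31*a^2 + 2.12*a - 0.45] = -8.62000000000000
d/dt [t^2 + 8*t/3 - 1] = 2*t + 8/3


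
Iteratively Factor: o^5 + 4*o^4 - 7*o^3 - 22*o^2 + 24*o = (o - 2)*(o^4 + 6*o^3 + 5*o^2 - 12*o) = (o - 2)*(o + 4)*(o^3 + 2*o^2 - 3*o) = (o - 2)*(o + 3)*(o + 4)*(o^2 - o) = (o - 2)*(o - 1)*(o + 3)*(o + 4)*(o)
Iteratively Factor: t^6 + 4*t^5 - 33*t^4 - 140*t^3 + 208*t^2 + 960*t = (t + 4)*(t^5 - 33*t^3 - 8*t^2 + 240*t) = (t + 4)^2*(t^4 - 4*t^3 - 17*t^2 + 60*t) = t*(t + 4)^2*(t^3 - 4*t^2 - 17*t + 60) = t*(t - 3)*(t + 4)^2*(t^2 - t - 20) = t*(t - 5)*(t - 3)*(t + 4)^2*(t + 4)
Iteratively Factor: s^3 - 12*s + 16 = (s - 2)*(s^2 + 2*s - 8) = (s - 2)*(s + 4)*(s - 2)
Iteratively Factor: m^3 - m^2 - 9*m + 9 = (m + 3)*(m^2 - 4*m + 3) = (m - 3)*(m + 3)*(m - 1)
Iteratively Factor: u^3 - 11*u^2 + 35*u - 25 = (u - 5)*(u^2 - 6*u + 5) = (u - 5)^2*(u - 1)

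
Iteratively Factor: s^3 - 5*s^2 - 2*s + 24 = (s - 3)*(s^2 - 2*s - 8) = (s - 3)*(s + 2)*(s - 4)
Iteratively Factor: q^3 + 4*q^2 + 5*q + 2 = (q + 1)*(q^2 + 3*q + 2) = (q + 1)^2*(q + 2)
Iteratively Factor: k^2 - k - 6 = (k + 2)*(k - 3)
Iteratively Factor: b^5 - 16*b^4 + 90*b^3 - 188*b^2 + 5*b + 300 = (b - 4)*(b^4 - 12*b^3 + 42*b^2 - 20*b - 75) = (b - 4)*(b - 3)*(b^3 - 9*b^2 + 15*b + 25) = (b - 4)*(b - 3)*(b + 1)*(b^2 - 10*b + 25) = (b - 5)*(b - 4)*(b - 3)*(b + 1)*(b - 5)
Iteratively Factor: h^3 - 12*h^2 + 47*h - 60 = (h - 5)*(h^2 - 7*h + 12) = (h - 5)*(h - 3)*(h - 4)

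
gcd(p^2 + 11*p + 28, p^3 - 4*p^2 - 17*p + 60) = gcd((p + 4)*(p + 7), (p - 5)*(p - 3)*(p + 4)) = p + 4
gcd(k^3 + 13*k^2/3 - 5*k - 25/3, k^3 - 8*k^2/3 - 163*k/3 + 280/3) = k - 5/3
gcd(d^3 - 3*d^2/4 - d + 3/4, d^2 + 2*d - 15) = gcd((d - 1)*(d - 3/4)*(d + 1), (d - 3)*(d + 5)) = 1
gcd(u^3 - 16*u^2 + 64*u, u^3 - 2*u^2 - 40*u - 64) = u - 8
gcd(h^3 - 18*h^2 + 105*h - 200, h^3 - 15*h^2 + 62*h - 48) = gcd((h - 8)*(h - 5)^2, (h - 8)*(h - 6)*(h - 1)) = h - 8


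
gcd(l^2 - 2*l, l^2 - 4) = l - 2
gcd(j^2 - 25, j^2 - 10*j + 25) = j - 5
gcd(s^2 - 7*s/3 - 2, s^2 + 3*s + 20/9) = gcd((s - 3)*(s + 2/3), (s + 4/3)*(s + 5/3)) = 1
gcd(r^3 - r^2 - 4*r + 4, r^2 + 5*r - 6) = r - 1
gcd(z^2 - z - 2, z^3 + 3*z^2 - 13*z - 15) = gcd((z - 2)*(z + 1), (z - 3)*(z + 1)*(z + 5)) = z + 1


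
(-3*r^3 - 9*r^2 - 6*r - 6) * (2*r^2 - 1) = -6*r^5 - 18*r^4 - 9*r^3 - 3*r^2 + 6*r + 6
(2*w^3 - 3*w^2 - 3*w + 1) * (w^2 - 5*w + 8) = 2*w^5 - 13*w^4 + 28*w^3 - 8*w^2 - 29*w + 8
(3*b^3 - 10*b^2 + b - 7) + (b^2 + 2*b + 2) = 3*b^3 - 9*b^2 + 3*b - 5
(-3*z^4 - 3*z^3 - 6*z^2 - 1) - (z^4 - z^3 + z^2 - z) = -4*z^4 - 2*z^3 - 7*z^2 + z - 1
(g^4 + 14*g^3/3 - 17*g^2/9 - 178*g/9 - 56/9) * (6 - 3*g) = -3*g^5 - 8*g^4 + 101*g^3/3 + 48*g^2 - 100*g - 112/3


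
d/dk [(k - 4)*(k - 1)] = 2*k - 5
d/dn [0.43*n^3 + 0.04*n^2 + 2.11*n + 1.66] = 1.29*n^2 + 0.08*n + 2.11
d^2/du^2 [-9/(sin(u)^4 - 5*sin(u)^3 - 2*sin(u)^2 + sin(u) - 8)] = 9*(2*(-4*sin(u)*cos(u)^2 + 15*cos(u)^2 - 14)^2*cos(u)^2 + (-16*sin(u)^4 + 45*sin(u)^3 + 20*sin(u)^2 - 31*sin(u) - 4)*(-sin(u)^4 + 5*sin(u)^3 + 2*sin(u)^2 - sin(u) + 8))/(-sin(u)^4 + 5*sin(u)^3 + 2*sin(u)^2 - sin(u) + 8)^3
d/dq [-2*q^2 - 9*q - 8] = -4*q - 9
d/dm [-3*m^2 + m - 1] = 1 - 6*m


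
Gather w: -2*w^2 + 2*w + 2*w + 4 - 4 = -2*w^2 + 4*w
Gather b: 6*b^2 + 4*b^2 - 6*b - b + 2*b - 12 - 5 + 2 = 10*b^2 - 5*b - 15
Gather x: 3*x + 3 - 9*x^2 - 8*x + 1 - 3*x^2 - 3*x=-12*x^2 - 8*x + 4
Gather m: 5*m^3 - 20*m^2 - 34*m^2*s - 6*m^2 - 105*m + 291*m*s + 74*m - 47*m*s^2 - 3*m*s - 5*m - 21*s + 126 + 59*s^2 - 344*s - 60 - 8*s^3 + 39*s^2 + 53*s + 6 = 5*m^3 + m^2*(-34*s - 26) + m*(-47*s^2 + 288*s - 36) - 8*s^3 + 98*s^2 - 312*s + 72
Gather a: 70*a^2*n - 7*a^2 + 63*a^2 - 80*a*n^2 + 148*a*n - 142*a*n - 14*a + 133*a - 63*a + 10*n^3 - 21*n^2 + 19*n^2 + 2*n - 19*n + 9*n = a^2*(70*n + 56) + a*(-80*n^2 + 6*n + 56) + 10*n^3 - 2*n^2 - 8*n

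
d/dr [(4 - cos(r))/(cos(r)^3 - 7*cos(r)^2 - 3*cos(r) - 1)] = (-115*cos(r) + 19*cos(2*r) - cos(3*r) - 7)*sin(r)/(2*(-cos(r)^3 + 7*cos(r)^2 + 3*cos(r) + 1)^2)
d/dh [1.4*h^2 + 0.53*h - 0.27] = 2.8*h + 0.53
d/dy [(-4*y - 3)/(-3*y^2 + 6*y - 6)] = 2*(-2*y^2 - 3*y + 7)/(3*(y^4 - 4*y^3 + 8*y^2 - 8*y + 4))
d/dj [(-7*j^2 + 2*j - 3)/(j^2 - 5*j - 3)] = 3*(11*j^2 + 16*j - 7)/(j^4 - 10*j^3 + 19*j^2 + 30*j + 9)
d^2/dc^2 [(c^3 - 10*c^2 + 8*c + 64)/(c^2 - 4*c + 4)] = 8*(46 - 5*c)/(c^4 - 8*c^3 + 24*c^2 - 32*c + 16)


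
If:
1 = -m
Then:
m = -1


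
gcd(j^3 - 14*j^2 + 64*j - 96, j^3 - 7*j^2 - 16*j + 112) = j - 4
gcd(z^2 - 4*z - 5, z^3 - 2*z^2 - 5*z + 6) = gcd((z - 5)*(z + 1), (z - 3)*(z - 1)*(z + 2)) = 1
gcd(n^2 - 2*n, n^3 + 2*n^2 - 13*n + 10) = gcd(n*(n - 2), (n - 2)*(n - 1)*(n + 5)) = n - 2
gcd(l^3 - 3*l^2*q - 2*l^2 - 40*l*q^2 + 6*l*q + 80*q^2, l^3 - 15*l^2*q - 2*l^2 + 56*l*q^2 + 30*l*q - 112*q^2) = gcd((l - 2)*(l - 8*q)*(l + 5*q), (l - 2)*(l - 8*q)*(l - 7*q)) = -l^2 + 8*l*q + 2*l - 16*q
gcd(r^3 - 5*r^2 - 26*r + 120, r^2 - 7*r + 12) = r - 4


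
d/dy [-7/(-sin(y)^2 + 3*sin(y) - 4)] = 7*(3 - 2*sin(y))*cos(y)/(sin(y)^2 - 3*sin(y) + 4)^2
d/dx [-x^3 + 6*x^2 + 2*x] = -3*x^2 + 12*x + 2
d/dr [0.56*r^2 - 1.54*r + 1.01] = 1.12*r - 1.54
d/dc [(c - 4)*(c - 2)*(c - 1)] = 3*c^2 - 14*c + 14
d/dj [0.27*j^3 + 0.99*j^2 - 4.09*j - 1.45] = 0.81*j^2 + 1.98*j - 4.09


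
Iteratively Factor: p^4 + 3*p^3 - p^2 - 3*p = (p + 1)*(p^3 + 2*p^2 - 3*p) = (p - 1)*(p + 1)*(p^2 + 3*p) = p*(p - 1)*(p + 1)*(p + 3)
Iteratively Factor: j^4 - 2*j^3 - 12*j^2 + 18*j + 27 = (j - 3)*(j^3 + j^2 - 9*j - 9) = (j - 3)^2*(j^2 + 4*j + 3) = (j - 3)^2*(j + 1)*(j + 3)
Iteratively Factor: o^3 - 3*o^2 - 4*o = (o + 1)*(o^2 - 4*o) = (o - 4)*(o + 1)*(o)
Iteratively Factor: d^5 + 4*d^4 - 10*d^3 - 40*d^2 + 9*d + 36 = (d - 1)*(d^4 + 5*d^3 - 5*d^2 - 45*d - 36) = (d - 1)*(d + 1)*(d^3 + 4*d^2 - 9*d - 36) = (d - 1)*(d + 1)*(d + 3)*(d^2 + d - 12) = (d - 3)*(d - 1)*(d + 1)*(d + 3)*(d + 4)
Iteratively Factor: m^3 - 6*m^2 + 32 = (m - 4)*(m^2 - 2*m - 8) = (m - 4)^2*(m + 2)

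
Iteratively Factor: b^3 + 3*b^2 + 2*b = (b)*(b^2 + 3*b + 2) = b*(b + 2)*(b + 1)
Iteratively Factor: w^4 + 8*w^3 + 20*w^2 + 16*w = (w + 4)*(w^3 + 4*w^2 + 4*w) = (w + 2)*(w + 4)*(w^2 + 2*w) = w*(w + 2)*(w + 4)*(w + 2)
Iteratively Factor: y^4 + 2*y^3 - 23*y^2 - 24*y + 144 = (y + 4)*(y^3 - 2*y^2 - 15*y + 36) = (y + 4)^2*(y^2 - 6*y + 9) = (y - 3)*(y + 4)^2*(y - 3)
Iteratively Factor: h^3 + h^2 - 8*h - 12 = (h - 3)*(h^2 + 4*h + 4) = (h - 3)*(h + 2)*(h + 2)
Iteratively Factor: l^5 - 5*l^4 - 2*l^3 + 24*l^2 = (l)*(l^4 - 5*l^3 - 2*l^2 + 24*l) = l*(l - 3)*(l^3 - 2*l^2 - 8*l) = l*(l - 3)*(l + 2)*(l^2 - 4*l) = l*(l - 4)*(l - 3)*(l + 2)*(l)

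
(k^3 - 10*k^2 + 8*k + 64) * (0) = 0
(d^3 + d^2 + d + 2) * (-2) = -2*d^3 - 2*d^2 - 2*d - 4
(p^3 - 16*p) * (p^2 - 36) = p^5 - 52*p^3 + 576*p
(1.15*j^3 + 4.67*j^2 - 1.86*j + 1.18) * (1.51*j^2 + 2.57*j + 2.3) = 1.7365*j^5 + 10.0072*j^4 + 11.8383*j^3 + 7.7426*j^2 - 1.2454*j + 2.714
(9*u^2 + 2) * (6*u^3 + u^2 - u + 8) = 54*u^5 + 9*u^4 + 3*u^3 + 74*u^2 - 2*u + 16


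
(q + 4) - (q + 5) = -1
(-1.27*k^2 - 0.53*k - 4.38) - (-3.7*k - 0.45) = -1.27*k^2 + 3.17*k - 3.93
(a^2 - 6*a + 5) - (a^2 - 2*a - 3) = 8 - 4*a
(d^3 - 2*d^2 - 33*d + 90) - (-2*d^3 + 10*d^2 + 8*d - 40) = 3*d^3 - 12*d^2 - 41*d + 130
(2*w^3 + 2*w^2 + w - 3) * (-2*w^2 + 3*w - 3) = -4*w^5 + 2*w^4 - 2*w^3 + 3*w^2 - 12*w + 9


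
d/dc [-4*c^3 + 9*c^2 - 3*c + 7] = -12*c^2 + 18*c - 3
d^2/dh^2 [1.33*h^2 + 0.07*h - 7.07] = 2.66000000000000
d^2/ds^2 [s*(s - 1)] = 2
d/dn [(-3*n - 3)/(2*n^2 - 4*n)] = 3*(n^2 + 2*n - 2)/(2*n^2*(n^2 - 4*n + 4))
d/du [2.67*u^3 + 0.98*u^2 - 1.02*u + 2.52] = 8.01*u^2 + 1.96*u - 1.02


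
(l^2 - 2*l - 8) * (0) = 0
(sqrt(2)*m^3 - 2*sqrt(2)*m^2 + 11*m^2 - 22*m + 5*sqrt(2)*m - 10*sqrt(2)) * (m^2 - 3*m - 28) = sqrt(2)*m^5 - 5*sqrt(2)*m^4 + 11*m^4 - 55*m^3 - 17*sqrt(2)*m^3 - 242*m^2 + 31*sqrt(2)*m^2 - 110*sqrt(2)*m + 616*m + 280*sqrt(2)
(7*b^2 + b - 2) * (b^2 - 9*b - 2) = 7*b^4 - 62*b^3 - 25*b^2 + 16*b + 4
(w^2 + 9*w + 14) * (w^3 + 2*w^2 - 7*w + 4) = w^5 + 11*w^4 + 25*w^3 - 31*w^2 - 62*w + 56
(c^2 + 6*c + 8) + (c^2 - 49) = 2*c^2 + 6*c - 41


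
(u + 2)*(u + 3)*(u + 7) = u^3 + 12*u^2 + 41*u + 42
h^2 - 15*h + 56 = (h - 8)*(h - 7)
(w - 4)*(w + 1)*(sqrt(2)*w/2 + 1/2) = sqrt(2)*w^3/2 - 3*sqrt(2)*w^2/2 + w^2/2 - 2*sqrt(2)*w - 3*w/2 - 2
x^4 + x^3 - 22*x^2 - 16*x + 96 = (x - 4)*(x - 2)*(x + 3)*(x + 4)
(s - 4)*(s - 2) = s^2 - 6*s + 8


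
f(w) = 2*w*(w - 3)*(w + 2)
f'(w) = 2*w*(w - 3) + 2*w*(w + 2) + 2*(w - 3)*(w + 2)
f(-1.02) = 8.04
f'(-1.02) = -1.68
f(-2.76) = -24.16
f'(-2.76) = 44.75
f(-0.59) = 5.97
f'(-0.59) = -7.55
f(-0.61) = 6.12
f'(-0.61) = -7.33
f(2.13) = -15.31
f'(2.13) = 6.70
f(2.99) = -0.30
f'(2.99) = 29.68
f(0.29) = -3.60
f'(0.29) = -12.66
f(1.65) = -16.26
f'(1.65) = -2.26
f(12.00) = 3024.00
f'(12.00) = 804.00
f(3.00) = 0.00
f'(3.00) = 30.00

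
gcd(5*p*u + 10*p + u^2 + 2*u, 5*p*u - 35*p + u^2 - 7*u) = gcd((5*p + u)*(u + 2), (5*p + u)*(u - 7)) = 5*p + u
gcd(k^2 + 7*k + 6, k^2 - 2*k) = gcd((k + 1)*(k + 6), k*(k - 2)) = 1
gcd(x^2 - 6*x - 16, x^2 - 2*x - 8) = x + 2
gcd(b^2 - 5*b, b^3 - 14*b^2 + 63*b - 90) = b - 5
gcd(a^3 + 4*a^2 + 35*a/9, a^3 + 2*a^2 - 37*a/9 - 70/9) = a^2 + 4*a + 35/9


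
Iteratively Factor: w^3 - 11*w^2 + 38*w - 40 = (w - 4)*(w^2 - 7*w + 10) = (w - 4)*(w - 2)*(w - 5)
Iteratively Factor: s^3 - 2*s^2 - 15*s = (s)*(s^2 - 2*s - 15) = s*(s + 3)*(s - 5)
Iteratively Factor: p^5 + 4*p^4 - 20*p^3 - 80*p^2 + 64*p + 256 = (p - 4)*(p^4 + 8*p^3 + 12*p^2 - 32*p - 64) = (p - 4)*(p + 4)*(p^3 + 4*p^2 - 4*p - 16) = (p - 4)*(p + 2)*(p + 4)*(p^2 + 2*p - 8) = (p - 4)*(p + 2)*(p + 4)^2*(p - 2)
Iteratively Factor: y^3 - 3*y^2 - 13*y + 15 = (y - 1)*(y^2 - 2*y - 15) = (y - 5)*(y - 1)*(y + 3)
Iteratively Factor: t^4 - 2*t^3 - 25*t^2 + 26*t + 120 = (t + 4)*(t^3 - 6*t^2 - t + 30) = (t - 5)*(t + 4)*(t^2 - t - 6) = (t - 5)*(t + 2)*(t + 4)*(t - 3)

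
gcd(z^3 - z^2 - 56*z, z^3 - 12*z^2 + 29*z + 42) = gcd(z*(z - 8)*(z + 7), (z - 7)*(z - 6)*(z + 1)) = 1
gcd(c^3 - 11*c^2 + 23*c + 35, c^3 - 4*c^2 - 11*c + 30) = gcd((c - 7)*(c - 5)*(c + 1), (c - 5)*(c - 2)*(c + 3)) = c - 5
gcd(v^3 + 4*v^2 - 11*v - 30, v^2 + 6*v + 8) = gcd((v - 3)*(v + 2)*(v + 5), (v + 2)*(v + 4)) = v + 2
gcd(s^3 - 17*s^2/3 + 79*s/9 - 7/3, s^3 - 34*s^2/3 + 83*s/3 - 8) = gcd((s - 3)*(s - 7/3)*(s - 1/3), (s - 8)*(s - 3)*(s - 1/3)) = s^2 - 10*s/3 + 1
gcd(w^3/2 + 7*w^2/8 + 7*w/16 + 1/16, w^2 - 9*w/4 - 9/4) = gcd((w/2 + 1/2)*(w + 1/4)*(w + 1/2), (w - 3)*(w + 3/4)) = 1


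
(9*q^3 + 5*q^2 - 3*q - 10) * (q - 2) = 9*q^4 - 13*q^3 - 13*q^2 - 4*q + 20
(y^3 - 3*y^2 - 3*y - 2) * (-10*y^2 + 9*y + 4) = -10*y^5 + 39*y^4 + 7*y^3 - 19*y^2 - 30*y - 8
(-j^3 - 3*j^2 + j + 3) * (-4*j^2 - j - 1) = 4*j^5 + 13*j^4 - 10*j^2 - 4*j - 3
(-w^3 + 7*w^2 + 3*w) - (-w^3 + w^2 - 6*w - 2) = 6*w^2 + 9*w + 2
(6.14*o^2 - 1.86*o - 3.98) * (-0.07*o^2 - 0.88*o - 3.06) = -0.4298*o^4 - 5.273*o^3 - 16.873*o^2 + 9.194*o + 12.1788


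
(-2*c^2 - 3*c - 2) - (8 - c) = -2*c^2 - 2*c - 10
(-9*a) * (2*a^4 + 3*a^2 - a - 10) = -18*a^5 - 27*a^3 + 9*a^2 + 90*a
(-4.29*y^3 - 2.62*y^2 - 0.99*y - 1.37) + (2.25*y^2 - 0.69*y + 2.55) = -4.29*y^3 - 0.37*y^2 - 1.68*y + 1.18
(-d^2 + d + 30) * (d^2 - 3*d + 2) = -d^4 + 4*d^3 + 25*d^2 - 88*d + 60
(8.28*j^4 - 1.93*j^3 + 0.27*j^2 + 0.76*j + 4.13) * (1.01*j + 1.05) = 8.3628*j^5 + 6.7447*j^4 - 1.7538*j^3 + 1.0511*j^2 + 4.9693*j + 4.3365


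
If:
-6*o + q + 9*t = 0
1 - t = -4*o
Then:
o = t/4 - 1/4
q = -15*t/2 - 3/2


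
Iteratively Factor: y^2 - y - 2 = (y + 1)*(y - 2)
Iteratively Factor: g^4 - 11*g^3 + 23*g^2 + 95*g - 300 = (g - 5)*(g^3 - 6*g^2 - 7*g + 60) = (g - 5)*(g - 4)*(g^2 - 2*g - 15) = (g - 5)*(g - 4)*(g + 3)*(g - 5)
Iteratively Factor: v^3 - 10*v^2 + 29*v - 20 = (v - 4)*(v^2 - 6*v + 5) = (v - 5)*(v - 4)*(v - 1)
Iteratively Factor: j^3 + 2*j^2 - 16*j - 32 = (j + 2)*(j^2 - 16) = (j - 4)*(j + 2)*(j + 4)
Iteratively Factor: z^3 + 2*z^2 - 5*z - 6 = (z + 1)*(z^2 + z - 6) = (z + 1)*(z + 3)*(z - 2)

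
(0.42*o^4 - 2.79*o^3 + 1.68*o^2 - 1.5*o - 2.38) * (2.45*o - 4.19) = 1.029*o^5 - 8.5953*o^4 + 15.8061*o^3 - 10.7142*o^2 + 0.454*o + 9.9722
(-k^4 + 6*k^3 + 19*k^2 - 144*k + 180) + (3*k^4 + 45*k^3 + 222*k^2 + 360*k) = 2*k^4 + 51*k^3 + 241*k^2 + 216*k + 180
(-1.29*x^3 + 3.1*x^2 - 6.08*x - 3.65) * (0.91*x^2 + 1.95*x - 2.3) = -1.1739*x^5 + 0.3055*x^4 + 3.4792*x^3 - 22.3075*x^2 + 6.8665*x + 8.395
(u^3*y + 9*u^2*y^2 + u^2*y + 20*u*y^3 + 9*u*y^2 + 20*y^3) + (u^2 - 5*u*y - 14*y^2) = u^3*y + 9*u^2*y^2 + u^2*y + u^2 + 20*u*y^3 + 9*u*y^2 - 5*u*y + 20*y^3 - 14*y^2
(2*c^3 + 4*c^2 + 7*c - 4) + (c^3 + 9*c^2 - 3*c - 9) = 3*c^3 + 13*c^2 + 4*c - 13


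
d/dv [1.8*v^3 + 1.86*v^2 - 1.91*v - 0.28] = 5.4*v^2 + 3.72*v - 1.91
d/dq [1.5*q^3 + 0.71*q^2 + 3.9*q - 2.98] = 4.5*q^2 + 1.42*q + 3.9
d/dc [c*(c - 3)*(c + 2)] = 3*c^2 - 2*c - 6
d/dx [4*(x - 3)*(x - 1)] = 8*x - 16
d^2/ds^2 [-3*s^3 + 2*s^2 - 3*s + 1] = 4 - 18*s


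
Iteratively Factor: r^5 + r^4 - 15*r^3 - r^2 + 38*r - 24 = (r - 3)*(r^4 + 4*r^3 - 3*r^2 - 10*r + 8) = (r - 3)*(r - 1)*(r^3 + 5*r^2 + 2*r - 8) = (r - 3)*(r - 1)*(r + 4)*(r^2 + r - 2) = (r - 3)*(r - 1)^2*(r + 4)*(r + 2)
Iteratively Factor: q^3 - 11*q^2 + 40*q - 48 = (q - 3)*(q^2 - 8*q + 16) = (q - 4)*(q - 3)*(q - 4)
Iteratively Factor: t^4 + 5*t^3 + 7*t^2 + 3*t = (t + 3)*(t^3 + 2*t^2 + t) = t*(t + 3)*(t^2 + 2*t + 1) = t*(t + 1)*(t + 3)*(t + 1)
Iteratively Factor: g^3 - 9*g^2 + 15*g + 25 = (g + 1)*(g^2 - 10*g + 25) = (g - 5)*(g + 1)*(g - 5)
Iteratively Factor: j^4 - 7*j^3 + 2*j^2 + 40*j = (j - 4)*(j^3 - 3*j^2 - 10*j) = (j - 4)*(j + 2)*(j^2 - 5*j) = j*(j - 4)*(j + 2)*(j - 5)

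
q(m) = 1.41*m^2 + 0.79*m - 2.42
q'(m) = 2.82*m + 0.79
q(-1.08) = -1.63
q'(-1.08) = -2.26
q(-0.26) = -2.53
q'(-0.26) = 0.06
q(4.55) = 30.37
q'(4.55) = 13.62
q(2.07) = 5.26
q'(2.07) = 6.63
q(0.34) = -1.99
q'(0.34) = 1.75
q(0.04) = -2.39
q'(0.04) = 0.90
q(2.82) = 11.02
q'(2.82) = 8.74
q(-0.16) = -2.51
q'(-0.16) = 0.34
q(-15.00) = 302.98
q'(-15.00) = -41.51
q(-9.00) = 104.68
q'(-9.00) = -24.59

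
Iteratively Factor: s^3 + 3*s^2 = (s)*(s^2 + 3*s) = s*(s + 3)*(s)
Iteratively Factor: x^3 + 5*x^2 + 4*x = (x + 4)*(x^2 + x) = x*(x + 4)*(x + 1)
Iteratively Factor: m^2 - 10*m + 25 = (m - 5)*(m - 5)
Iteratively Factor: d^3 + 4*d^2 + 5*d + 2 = (d + 2)*(d^2 + 2*d + 1) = (d + 1)*(d + 2)*(d + 1)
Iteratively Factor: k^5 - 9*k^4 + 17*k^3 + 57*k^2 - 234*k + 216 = (k - 3)*(k^4 - 6*k^3 - k^2 + 54*k - 72) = (k - 3)*(k + 3)*(k^3 - 9*k^2 + 26*k - 24) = (k - 3)*(k - 2)*(k + 3)*(k^2 - 7*k + 12) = (k - 3)^2*(k - 2)*(k + 3)*(k - 4)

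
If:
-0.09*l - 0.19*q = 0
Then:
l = -2.11111111111111*q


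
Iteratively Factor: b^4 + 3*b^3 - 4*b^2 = (b)*(b^3 + 3*b^2 - 4*b) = b*(b - 1)*(b^2 + 4*b) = b*(b - 1)*(b + 4)*(b)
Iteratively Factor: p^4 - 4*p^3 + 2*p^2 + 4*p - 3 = (p - 3)*(p^3 - p^2 - p + 1) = (p - 3)*(p + 1)*(p^2 - 2*p + 1) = (p - 3)*(p - 1)*(p + 1)*(p - 1)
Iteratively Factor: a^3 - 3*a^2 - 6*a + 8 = (a - 1)*(a^2 - 2*a - 8) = (a - 1)*(a + 2)*(a - 4)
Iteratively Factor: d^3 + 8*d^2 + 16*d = (d + 4)*(d^2 + 4*d) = d*(d + 4)*(d + 4)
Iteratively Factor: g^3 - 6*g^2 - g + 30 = (g - 5)*(g^2 - g - 6) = (g - 5)*(g - 3)*(g + 2)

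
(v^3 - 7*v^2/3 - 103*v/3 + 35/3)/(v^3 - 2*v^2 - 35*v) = (v - 1/3)/v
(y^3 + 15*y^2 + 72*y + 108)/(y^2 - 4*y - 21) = (y^2 + 12*y + 36)/(y - 7)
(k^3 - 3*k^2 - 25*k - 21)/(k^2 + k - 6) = (k^2 - 6*k - 7)/(k - 2)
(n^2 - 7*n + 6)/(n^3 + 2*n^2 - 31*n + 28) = (n - 6)/(n^2 + 3*n - 28)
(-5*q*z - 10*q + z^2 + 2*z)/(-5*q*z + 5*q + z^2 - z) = (z + 2)/(z - 1)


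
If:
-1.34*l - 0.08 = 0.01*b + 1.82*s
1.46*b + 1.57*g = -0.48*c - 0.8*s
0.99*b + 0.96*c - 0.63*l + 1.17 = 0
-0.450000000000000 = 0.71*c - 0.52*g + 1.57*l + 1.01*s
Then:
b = -3.80817903675343*s - 1.71943008488595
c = 3.05451013533011*s + 0.523653886928239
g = 2.09794683356787*s + 1.43886245745728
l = -1.32978970868094*s - 0.0468699247396571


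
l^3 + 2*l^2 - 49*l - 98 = (l - 7)*(l + 2)*(l + 7)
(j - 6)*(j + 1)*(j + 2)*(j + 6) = j^4 + 3*j^3 - 34*j^2 - 108*j - 72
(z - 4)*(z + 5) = z^2 + z - 20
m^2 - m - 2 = (m - 2)*(m + 1)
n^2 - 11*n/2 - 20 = (n - 8)*(n + 5/2)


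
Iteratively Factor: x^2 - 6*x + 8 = (x - 2)*(x - 4)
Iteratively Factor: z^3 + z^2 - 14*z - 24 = (z + 2)*(z^2 - z - 12) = (z - 4)*(z + 2)*(z + 3)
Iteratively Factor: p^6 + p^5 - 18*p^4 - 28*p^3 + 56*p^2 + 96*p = (p - 2)*(p^5 + 3*p^4 - 12*p^3 - 52*p^2 - 48*p) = (p - 4)*(p - 2)*(p^4 + 7*p^3 + 16*p^2 + 12*p) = (p - 4)*(p - 2)*(p + 3)*(p^3 + 4*p^2 + 4*p) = (p - 4)*(p - 2)*(p + 2)*(p + 3)*(p^2 + 2*p) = p*(p - 4)*(p - 2)*(p + 2)*(p + 3)*(p + 2)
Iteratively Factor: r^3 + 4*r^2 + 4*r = (r + 2)*(r^2 + 2*r) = r*(r + 2)*(r + 2)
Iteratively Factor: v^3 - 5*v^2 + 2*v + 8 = (v - 2)*(v^2 - 3*v - 4) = (v - 4)*(v - 2)*(v + 1)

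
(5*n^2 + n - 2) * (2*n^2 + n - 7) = 10*n^4 + 7*n^3 - 38*n^2 - 9*n + 14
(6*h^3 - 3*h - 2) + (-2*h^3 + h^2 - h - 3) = 4*h^3 + h^2 - 4*h - 5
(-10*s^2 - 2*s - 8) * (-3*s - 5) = 30*s^3 + 56*s^2 + 34*s + 40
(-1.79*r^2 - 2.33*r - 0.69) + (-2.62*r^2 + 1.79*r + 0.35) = -4.41*r^2 - 0.54*r - 0.34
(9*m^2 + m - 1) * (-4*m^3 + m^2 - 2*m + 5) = -36*m^5 + 5*m^4 - 13*m^3 + 42*m^2 + 7*m - 5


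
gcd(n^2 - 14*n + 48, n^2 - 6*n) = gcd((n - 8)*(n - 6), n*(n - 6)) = n - 6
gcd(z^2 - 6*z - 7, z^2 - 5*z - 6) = z + 1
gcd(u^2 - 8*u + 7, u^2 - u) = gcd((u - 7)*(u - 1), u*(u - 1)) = u - 1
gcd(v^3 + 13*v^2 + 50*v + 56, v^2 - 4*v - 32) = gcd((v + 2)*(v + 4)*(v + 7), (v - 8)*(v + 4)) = v + 4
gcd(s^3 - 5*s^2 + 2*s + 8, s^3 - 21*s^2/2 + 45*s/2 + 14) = s - 4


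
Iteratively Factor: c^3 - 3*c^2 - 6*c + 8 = (c - 1)*(c^2 - 2*c - 8) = (c - 4)*(c - 1)*(c + 2)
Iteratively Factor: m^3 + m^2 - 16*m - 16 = (m + 1)*(m^2 - 16) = (m + 1)*(m + 4)*(m - 4)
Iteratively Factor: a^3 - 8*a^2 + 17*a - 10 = (a - 2)*(a^2 - 6*a + 5) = (a - 5)*(a - 2)*(a - 1)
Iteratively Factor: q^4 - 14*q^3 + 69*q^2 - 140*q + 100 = (q - 2)*(q^3 - 12*q^2 + 45*q - 50) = (q - 5)*(q - 2)*(q^2 - 7*q + 10) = (q - 5)*(q - 2)^2*(q - 5)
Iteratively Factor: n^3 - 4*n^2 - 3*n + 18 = (n - 3)*(n^2 - n - 6) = (n - 3)*(n + 2)*(n - 3)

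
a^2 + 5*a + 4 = (a + 1)*(a + 4)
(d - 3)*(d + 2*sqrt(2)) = d^2 - 3*d + 2*sqrt(2)*d - 6*sqrt(2)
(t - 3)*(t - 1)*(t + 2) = t^3 - 2*t^2 - 5*t + 6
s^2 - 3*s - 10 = (s - 5)*(s + 2)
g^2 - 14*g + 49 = (g - 7)^2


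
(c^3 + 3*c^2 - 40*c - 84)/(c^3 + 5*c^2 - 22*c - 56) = (c - 6)/(c - 4)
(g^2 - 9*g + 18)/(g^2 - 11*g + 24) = (g - 6)/(g - 8)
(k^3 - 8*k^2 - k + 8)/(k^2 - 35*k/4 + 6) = 4*(k^2 - 1)/(4*k - 3)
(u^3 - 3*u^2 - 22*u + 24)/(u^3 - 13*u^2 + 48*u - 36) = (u + 4)/(u - 6)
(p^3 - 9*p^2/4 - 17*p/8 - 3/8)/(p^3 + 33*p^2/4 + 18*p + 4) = (2*p^2 - 5*p - 3)/(2*(p^2 + 8*p + 16))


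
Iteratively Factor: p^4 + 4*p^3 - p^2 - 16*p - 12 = (p + 1)*(p^3 + 3*p^2 - 4*p - 12) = (p + 1)*(p + 3)*(p^2 - 4) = (p - 2)*(p + 1)*(p + 3)*(p + 2)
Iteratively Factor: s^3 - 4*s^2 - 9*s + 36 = (s - 3)*(s^2 - s - 12) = (s - 3)*(s + 3)*(s - 4)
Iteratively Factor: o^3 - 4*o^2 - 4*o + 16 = (o - 2)*(o^2 - 2*o - 8) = (o - 2)*(o + 2)*(o - 4)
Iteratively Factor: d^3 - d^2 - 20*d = (d)*(d^2 - d - 20) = d*(d - 5)*(d + 4)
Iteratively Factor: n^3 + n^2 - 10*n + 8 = (n - 1)*(n^2 + 2*n - 8) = (n - 1)*(n + 4)*(n - 2)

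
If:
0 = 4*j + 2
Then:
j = -1/2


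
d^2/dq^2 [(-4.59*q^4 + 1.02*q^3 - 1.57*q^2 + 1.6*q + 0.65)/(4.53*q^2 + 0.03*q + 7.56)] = (-188.381862*q^6 - 3.74268600000008*q^5 - 943.181658*q^4 - 20.4242219999999*q^3 - 2743.995906*q^2 + 21.540762*q - 224.707734)/(92.959677*q^6 + 1.846881*q^5 + 465.426243*q^4 + 6.164451*q^3 + 776.737836*q^2 + 5.143824*q + 432.081216)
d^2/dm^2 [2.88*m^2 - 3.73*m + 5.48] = 5.76000000000000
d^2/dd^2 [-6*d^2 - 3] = -12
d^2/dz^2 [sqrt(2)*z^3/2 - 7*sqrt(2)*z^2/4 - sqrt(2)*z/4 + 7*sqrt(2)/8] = sqrt(2)*(6*z - 7)/2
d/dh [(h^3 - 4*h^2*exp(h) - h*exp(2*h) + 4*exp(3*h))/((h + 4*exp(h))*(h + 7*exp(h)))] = (-15*h^4*exp(h) + h^4 - 58*h^3*exp(2*h) + 22*h^3*exp(h) + 113*h^2*exp(3*h) + 41*h^2*exp(2*h) + 88*h*exp(4*h) - 232*h*exp(3*h) + 112*exp(5*h) - 72*exp(4*h))/(h^4 + 22*h^3*exp(h) + 177*h^2*exp(2*h) + 616*h*exp(3*h) + 784*exp(4*h))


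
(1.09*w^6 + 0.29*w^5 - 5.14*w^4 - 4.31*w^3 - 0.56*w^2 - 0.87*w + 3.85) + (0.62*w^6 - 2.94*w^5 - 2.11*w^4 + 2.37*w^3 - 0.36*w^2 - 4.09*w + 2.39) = 1.71*w^6 - 2.65*w^5 - 7.25*w^4 - 1.94*w^3 - 0.92*w^2 - 4.96*w + 6.24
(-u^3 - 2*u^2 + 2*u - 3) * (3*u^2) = -3*u^5 - 6*u^4 + 6*u^3 - 9*u^2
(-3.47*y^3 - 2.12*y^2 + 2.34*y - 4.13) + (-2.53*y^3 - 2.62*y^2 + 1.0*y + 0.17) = -6.0*y^3 - 4.74*y^2 + 3.34*y - 3.96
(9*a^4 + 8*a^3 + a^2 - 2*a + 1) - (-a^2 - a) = 9*a^4 + 8*a^3 + 2*a^2 - a + 1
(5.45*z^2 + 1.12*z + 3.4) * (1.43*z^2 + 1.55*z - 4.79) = 7.7935*z^4 + 10.0491*z^3 - 19.5075*z^2 - 0.0948000000000011*z - 16.286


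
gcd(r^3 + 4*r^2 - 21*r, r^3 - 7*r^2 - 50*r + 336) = r + 7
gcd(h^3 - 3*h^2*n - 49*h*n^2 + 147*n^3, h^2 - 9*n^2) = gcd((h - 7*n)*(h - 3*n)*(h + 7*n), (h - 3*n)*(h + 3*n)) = h - 3*n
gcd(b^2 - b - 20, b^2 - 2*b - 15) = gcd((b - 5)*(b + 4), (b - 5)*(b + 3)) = b - 5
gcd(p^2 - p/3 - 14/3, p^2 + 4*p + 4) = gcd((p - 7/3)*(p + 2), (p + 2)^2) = p + 2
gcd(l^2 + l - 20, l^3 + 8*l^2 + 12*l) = 1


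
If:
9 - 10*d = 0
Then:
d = 9/10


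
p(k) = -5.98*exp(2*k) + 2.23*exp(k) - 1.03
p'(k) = -11.96*exp(2*k) + 2.23*exp(k)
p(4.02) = -18430.44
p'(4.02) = -36983.04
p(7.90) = -43500471.20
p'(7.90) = -87006955.28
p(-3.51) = -0.97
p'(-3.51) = 0.06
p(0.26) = -8.20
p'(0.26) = -17.22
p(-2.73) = -0.91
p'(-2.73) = 0.09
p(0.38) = -10.56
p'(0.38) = -22.31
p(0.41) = -11.25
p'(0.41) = -23.79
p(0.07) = -5.52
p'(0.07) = -11.37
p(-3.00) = -0.93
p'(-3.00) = 0.08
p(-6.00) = -1.02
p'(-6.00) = 0.01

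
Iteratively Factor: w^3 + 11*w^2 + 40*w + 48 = (w + 4)*(w^2 + 7*w + 12) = (w + 3)*(w + 4)*(w + 4)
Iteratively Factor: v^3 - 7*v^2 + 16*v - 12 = (v - 3)*(v^2 - 4*v + 4) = (v - 3)*(v - 2)*(v - 2)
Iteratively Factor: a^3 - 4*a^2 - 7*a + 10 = (a - 1)*(a^2 - 3*a - 10) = (a - 1)*(a + 2)*(a - 5)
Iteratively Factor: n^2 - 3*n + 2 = (n - 1)*(n - 2)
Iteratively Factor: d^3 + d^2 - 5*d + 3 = (d + 3)*(d^2 - 2*d + 1) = (d - 1)*(d + 3)*(d - 1)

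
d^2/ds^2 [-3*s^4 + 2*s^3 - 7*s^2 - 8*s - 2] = -36*s^2 + 12*s - 14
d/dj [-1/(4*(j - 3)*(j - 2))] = (2*j - 5)/(4*(j - 3)^2*(j - 2)^2)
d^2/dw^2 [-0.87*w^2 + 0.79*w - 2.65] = -1.74000000000000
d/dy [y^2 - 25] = 2*y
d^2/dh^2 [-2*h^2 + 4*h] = -4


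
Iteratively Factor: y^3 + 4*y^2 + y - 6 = (y + 3)*(y^2 + y - 2) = (y + 2)*(y + 3)*(y - 1)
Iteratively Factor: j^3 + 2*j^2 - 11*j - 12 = (j + 1)*(j^2 + j - 12) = (j - 3)*(j + 1)*(j + 4)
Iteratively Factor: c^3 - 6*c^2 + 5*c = (c)*(c^2 - 6*c + 5) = c*(c - 1)*(c - 5)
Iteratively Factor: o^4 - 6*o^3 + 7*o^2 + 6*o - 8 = (o - 1)*(o^3 - 5*o^2 + 2*o + 8) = (o - 4)*(o - 1)*(o^2 - o - 2) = (o - 4)*(o - 1)*(o + 1)*(o - 2)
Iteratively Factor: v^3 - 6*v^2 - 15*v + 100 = (v - 5)*(v^2 - v - 20) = (v - 5)^2*(v + 4)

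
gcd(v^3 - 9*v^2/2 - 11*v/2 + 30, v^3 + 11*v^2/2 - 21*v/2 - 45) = v^2 - v/2 - 15/2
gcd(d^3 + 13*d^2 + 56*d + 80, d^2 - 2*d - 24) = d + 4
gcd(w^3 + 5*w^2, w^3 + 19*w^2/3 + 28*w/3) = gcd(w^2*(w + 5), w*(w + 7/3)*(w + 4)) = w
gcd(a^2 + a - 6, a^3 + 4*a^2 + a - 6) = a + 3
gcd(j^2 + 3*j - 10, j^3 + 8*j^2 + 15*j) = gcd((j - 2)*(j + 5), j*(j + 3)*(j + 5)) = j + 5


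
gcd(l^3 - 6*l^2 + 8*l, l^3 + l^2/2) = l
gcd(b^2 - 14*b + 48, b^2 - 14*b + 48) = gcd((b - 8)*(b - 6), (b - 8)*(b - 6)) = b^2 - 14*b + 48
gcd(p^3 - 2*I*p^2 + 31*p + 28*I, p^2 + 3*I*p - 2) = p + I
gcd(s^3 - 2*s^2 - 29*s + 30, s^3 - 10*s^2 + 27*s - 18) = s^2 - 7*s + 6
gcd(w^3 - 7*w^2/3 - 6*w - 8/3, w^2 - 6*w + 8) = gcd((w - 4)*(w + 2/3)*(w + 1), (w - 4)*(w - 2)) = w - 4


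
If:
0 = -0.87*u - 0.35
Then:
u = -0.40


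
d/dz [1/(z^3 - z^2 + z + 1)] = (-3*z^2 + 2*z - 1)/(z^3 - z^2 + z + 1)^2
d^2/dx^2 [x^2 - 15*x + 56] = 2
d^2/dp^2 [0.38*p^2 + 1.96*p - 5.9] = 0.760000000000000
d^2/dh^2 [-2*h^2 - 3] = -4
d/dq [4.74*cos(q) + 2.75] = -4.74*sin(q)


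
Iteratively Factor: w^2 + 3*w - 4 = (w + 4)*(w - 1)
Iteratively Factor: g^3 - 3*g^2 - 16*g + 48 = (g + 4)*(g^2 - 7*g + 12) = (g - 3)*(g + 4)*(g - 4)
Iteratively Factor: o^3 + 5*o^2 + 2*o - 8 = (o + 2)*(o^2 + 3*o - 4) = (o + 2)*(o + 4)*(o - 1)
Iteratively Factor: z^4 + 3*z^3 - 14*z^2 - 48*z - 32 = (z + 1)*(z^3 + 2*z^2 - 16*z - 32) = (z + 1)*(z + 4)*(z^2 - 2*z - 8) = (z + 1)*(z + 2)*(z + 4)*(z - 4)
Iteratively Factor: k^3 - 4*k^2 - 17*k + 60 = (k - 5)*(k^2 + k - 12) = (k - 5)*(k - 3)*(k + 4)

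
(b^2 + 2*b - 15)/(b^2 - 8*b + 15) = (b + 5)/(b - 5)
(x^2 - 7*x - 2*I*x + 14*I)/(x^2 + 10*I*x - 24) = (x^2 - 7*x - 2*I*x + 14*I)/(x^2 + 10*I*x - 24)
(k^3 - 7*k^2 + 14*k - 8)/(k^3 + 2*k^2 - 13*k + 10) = (k - 4)/(k + 5)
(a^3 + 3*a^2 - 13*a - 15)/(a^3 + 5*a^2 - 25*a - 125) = (a^2 - 2*a - 3)/(a^2 - 25)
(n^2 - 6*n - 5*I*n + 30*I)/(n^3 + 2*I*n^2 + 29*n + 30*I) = (n - 6)/(n^2 + 7*I*n - 6)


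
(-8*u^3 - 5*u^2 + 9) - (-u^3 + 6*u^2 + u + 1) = -7*u^3 - 11*u^2 - u + 8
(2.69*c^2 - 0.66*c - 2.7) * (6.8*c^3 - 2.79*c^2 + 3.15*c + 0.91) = 18.292*c^5 - 11.9931*c^4 - 8.0451*c^3 + 7.9019*c^2 - 9.1056*c - 2.457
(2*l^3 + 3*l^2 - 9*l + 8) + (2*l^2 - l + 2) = 2*l^3 + 5*l^2 - 10*l + 10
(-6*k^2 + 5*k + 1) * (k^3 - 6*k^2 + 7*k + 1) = -6*k^5 + 41*k^4 - 71*k^3 + 23*k^2 + 12*k + 1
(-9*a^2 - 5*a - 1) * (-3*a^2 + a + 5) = 27*a^4 + 6*a^3 - 47*a^2 - 26*a - 5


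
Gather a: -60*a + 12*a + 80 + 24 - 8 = 96 - 48*a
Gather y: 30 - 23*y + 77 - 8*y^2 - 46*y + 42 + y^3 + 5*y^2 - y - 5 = y^3 - 3*y^2 - 70*y + 144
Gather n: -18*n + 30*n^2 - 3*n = 30*n^2 - 21*n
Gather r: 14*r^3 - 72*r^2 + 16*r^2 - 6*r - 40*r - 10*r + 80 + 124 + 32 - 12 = 14*r^3 - 56*r^2 - 56*r + 224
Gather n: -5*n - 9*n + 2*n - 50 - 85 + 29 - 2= -12*n - 108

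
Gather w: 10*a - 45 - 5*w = 10*a - 5*w - 45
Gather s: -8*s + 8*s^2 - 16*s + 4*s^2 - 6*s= 12*s^2 - 30*s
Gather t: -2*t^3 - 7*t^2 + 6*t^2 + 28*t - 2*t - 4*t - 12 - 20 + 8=-2*t^3 - t^2 + 22*t - 24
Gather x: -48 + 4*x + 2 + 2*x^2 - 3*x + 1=2*x^2 + x - 45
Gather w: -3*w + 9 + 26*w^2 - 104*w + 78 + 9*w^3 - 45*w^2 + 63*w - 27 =9*w^3 - 19*w^2 - 44*w + 60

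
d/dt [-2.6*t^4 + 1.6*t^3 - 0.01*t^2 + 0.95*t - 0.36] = -10.4*t^3 + 4.8*t^2 - 0.02*t + 0.95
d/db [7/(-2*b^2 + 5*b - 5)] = 7*(4*b - 5)/(2*b^2 - 5*b + 5)^2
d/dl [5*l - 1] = 5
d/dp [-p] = -1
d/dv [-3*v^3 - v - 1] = -9*v^2 - 1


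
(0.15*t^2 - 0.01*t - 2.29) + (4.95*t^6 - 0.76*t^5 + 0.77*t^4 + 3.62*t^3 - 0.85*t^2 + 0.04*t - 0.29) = 4.95*t^6 - 0.76*t^5 + 0.77*t^4 + 3.62*t^3 - 0.7*t^2 + 0.03*t - 2.58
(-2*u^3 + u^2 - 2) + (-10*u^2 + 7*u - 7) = -2*u^3 - 9*u^2 + 7*u - 9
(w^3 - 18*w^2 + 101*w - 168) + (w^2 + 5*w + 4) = w^3 - 17*w^2 + 106*w - 164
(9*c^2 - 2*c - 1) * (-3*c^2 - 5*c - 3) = -27*c^4 - 39*c^3 - 14*c^2 + 11*c + 3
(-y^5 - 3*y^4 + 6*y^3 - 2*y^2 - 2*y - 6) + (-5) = -y^5 - 3*y^4 + 6*y^3 - 2*y^2 - 2*y - 11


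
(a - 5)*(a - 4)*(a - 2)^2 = a^4 - 13*a^3 + 60*a^2 - 116*a + 80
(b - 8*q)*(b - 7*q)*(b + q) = b^3 - 14*b^2*q + 41*b*q^2 + 56*q^3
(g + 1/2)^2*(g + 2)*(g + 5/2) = g^4 + 11*g^3/2 + 39*g^2/4 + 49*g/8 + 5/4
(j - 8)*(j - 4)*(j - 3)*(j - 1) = j^4 - 16*j^3 + 83*j^2 - 164*j + 96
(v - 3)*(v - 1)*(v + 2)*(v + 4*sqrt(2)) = v^4 - 2*v^3 + 4*sqrt(2)*v^3 - 8*sqrt(2)*v^2 - 5*v^2 - 20*sqrt(2)*v + 6*v + 24*sqrt(2)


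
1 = 1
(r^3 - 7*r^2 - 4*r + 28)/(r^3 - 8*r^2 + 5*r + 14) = (r + 2)/(r + 1)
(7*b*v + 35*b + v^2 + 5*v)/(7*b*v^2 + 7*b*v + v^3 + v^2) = (v + 5)/(v*(v + 1))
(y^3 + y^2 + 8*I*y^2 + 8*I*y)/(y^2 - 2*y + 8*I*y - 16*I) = y*(y + 1)/(y - 2)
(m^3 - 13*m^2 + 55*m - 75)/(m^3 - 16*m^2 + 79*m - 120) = (m - 5)/(m - 8)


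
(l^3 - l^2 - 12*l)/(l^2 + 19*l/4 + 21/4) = 4*l*(l - 4)/(4*l + 7)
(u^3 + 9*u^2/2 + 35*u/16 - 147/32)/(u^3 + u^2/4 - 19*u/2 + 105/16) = (4*u + 7)/(2*(2*u - 5))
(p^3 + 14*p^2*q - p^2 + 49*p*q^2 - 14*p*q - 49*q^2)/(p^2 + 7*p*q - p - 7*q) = p + 7*q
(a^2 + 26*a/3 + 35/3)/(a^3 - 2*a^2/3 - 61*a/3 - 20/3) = (3*a^2 + 26*a + 35)/(3*a^3 - 2*a^2 - 61*a - 20)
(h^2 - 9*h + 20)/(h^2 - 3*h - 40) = (-h^2 + 9*h - 20)/(-h^2 + 3*h + 40)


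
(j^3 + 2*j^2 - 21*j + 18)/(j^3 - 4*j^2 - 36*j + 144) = (j^2 - 4*j + 3)/(j^2 - 10*j + 24)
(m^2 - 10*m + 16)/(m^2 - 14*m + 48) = (m - 2)/(m - 6)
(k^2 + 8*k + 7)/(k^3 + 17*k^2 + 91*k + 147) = (k + 1)/(k^2 + 10*k + 21)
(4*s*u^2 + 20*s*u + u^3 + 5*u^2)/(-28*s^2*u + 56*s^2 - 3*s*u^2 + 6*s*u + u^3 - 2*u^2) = u*(-u - 5)/(7*s*u - 14*s - u^2 + 2*u)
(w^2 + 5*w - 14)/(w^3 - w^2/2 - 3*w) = 2*(w + 7)/(w*(2*w + 3))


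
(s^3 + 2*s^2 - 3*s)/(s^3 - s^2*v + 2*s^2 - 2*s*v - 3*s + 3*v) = s/(s - v)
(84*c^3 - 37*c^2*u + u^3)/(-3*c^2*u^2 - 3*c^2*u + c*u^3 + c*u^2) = (-28*c^2 + 3*c*u + u^2)/(c*u*(u + 1))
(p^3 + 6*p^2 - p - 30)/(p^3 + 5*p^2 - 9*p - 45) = (p - 2)/(p - 3)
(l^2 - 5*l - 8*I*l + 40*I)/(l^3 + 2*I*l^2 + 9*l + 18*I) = (l^2 - 5*l - 8*I*l + 40*I)/(l^3 + 2*I*l^2 + 9*l + 18*I)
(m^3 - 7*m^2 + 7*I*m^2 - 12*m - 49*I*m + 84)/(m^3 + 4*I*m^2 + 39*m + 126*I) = (m^2 + m*(-7 + 4*I) - 28*I)/(m^2 + I*m + 42)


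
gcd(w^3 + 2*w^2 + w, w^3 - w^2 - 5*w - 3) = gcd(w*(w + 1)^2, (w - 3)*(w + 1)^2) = w^2 + 2*w + 1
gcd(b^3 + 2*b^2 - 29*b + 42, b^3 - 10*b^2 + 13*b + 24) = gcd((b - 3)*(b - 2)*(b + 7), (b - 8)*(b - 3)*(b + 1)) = b - 3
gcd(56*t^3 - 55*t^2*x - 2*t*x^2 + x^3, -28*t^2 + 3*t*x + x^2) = 7*t + x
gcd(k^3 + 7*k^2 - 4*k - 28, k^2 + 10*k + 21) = k + 7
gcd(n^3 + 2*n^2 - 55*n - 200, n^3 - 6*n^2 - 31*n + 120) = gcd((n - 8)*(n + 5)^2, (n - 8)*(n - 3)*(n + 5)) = n^2 - 3*n - 40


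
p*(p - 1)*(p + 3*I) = p^3 - p^2 + 3*I*p^2 - 3*I*p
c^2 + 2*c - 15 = (c - 3)*(c + 5)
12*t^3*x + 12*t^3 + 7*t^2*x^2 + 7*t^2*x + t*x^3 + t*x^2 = (3*t + x)*(4*t + x)*(t*x + t)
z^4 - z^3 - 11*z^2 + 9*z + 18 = (z - 3)*(z - 2)*(z + 1)*(z + 3)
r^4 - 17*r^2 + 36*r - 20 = (r - 2)^2*(r - 1)*(r + 5)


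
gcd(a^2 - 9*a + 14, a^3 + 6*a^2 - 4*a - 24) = a - 2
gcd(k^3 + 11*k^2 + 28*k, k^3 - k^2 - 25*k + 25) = 1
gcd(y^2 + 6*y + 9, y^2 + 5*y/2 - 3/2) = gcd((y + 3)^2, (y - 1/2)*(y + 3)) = y + 3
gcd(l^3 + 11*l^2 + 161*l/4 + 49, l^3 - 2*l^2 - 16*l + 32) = l + 4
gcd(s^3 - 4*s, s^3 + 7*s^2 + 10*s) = s^2 + 2*s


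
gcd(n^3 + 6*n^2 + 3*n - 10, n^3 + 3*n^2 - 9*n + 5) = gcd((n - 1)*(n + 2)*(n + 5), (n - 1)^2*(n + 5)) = n^2 + 4*n - 5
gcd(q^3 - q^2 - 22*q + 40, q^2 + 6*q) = 1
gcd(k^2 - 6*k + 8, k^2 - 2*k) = k - 2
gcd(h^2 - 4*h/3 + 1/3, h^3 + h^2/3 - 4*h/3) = h - 1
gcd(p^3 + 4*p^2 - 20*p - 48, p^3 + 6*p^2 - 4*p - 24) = p^2 + 8*p + 12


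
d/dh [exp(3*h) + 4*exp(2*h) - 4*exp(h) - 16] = (3*exp(2*h) + 8*exp(h) - 4)*exp(h)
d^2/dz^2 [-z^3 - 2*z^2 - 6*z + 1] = -6*z - 4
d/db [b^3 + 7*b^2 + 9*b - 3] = 3*b^2 + 14*b + 9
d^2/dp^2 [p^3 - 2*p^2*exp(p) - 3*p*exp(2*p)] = -2*p^2*exp(p) - 12*p*exp(2*p) - 8*p*exp(p) + 6*p - 12*exp(2*p) - 4*exp(p)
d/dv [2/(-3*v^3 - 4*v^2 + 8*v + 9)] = 2*(9*v^2 + 8*v - 8)/(3*v^3 + 4*v^2 - 8*v - 9)^2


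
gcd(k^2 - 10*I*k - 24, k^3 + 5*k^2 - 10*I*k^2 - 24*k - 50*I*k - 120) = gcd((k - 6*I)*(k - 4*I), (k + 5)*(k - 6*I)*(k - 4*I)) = k^2 - 10*I*k - 24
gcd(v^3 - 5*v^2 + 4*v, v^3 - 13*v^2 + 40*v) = v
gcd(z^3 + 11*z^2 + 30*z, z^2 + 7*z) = z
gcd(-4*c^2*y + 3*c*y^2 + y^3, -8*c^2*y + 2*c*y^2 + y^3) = 4*c*y + y^2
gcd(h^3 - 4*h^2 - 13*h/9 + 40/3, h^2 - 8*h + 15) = h - 3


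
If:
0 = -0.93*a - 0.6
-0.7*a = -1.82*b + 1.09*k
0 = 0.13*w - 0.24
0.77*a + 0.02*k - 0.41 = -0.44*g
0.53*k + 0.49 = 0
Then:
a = -0.65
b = -0.80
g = 2.10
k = -0.92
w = 1.85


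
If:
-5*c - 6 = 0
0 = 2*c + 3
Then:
No Solution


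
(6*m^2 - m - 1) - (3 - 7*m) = 6*m^2 + 6*m - 4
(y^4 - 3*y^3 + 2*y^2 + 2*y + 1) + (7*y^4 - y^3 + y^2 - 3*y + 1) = 8*y^4 - 4*y^3 + 3*y^2 - y + 2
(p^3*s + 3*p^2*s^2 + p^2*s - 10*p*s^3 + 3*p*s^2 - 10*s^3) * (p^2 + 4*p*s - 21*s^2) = p^5*s + 7*p^4*s^2 + p^4*s - 19*p^3*s^3 + 7*p^3*s^2 - 103*p^2*s^4 - 19*p^2*s^3 + 210*p*s^5 - 103*p*s^4 + 210*s^5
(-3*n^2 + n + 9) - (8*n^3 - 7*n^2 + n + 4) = -8*n^3 + 4*n^2 + 5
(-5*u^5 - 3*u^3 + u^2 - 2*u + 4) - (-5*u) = -5*u^5 - 3*u^3 + u^2 + 3*u + 4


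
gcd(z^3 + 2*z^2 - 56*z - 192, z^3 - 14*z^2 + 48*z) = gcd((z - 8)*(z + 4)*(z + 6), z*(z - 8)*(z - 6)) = z - 8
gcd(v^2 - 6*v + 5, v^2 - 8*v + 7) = v - 1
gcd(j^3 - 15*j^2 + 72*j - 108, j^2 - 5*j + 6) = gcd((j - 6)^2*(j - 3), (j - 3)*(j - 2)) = j - 3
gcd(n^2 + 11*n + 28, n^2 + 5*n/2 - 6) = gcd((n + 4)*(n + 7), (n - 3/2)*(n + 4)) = n + 4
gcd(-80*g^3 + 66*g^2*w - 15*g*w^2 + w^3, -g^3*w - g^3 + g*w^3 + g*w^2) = 1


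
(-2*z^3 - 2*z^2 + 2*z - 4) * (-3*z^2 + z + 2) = 6*z^5 + 4*z^4 - 12*z^3 + 10*z^2 - 8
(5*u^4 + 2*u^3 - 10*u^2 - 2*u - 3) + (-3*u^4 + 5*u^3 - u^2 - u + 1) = 2*u^4 + 7*u^3 - 11*u^2 - 3*u - 2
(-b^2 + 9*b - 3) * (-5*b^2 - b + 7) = 5*b^4 - 44*b^3 - b^2 + 66*b - 21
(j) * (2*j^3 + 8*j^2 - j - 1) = 2*j^4 + 8*j^3 - j^2 - j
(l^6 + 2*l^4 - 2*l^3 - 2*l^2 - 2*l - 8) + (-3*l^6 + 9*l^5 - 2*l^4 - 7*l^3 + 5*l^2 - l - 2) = -2*l^6 + 9*l^5 - 9*l^3 + 3*l^2 - 3*l - 10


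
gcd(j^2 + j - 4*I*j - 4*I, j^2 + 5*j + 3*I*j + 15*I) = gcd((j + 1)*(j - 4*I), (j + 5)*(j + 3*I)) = 1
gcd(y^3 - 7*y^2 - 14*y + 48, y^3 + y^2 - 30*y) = 1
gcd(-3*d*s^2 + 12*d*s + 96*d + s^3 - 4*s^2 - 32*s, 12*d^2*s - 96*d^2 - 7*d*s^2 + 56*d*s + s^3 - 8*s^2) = -3*d*s + 24*d + s^2 - 8*s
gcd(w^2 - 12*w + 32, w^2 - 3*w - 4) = w - 4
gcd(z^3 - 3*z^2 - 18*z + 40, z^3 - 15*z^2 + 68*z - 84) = z - 2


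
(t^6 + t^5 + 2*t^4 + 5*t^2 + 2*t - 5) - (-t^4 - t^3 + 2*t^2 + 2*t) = t^6 + t^5 + 3*t^4 + t^3 + 3*t^2 - 5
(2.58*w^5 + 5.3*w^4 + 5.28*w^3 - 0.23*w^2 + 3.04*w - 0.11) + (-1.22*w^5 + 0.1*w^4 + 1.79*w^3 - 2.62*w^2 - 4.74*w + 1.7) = 1.36*w^5 + 5.4*w^4 + 7.07*w^3 - 2.85*w^2 - 1.7*w + 1.59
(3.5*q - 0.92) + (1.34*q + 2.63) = 4.84*q + 1.71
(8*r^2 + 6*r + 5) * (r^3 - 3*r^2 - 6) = 8*r^5 - 18*r^4 - 13*r^3 - 63*r^2 - 36*r - 30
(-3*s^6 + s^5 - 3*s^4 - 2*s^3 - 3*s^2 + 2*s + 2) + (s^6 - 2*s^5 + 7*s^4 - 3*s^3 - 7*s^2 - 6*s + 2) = -2*s^6 - s^5 + 4*s^4 - 5*s^3 - 10*s^2 - 4*s + 4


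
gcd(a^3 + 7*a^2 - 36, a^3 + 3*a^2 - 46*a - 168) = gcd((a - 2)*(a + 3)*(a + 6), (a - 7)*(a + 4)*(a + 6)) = a + 6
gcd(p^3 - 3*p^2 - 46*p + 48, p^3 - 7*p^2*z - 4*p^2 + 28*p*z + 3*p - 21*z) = p - 1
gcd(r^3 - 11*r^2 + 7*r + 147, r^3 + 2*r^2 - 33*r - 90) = r + 3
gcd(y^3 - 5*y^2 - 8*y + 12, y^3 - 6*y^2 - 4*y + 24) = y^2 - 4*y - 12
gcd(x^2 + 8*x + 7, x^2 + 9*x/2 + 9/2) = 1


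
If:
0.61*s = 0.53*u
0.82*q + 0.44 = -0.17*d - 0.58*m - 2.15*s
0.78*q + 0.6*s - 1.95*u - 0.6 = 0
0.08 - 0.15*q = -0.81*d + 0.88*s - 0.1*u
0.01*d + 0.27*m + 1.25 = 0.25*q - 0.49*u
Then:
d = 0.44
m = -3.97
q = 1.40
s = 0.30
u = 0.34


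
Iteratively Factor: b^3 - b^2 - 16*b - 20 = (b + 2)*(b^2 - 3*b - 10) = (b - 5)*(b + 2)*(b + 2)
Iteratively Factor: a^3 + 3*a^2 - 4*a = (a + 4)*(a^2 - a) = a*(a + 4)*(a - 1)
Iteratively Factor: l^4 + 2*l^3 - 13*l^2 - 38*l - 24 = (l - 4)*(l^3 + 6*l^2 + 11*l + 6) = (l - 4)*(l + 2)*(l^2 + 4*l + 3) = (l - 4)*(l + 1)*(l + 2)*(l + 3)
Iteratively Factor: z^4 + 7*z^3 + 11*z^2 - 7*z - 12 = (z + 4)*(z^3 + 3*z^2 - z - 3) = (z - 1)*(z + 4)*(z^2 + 4*z + 3) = (z - 1)*(z + 1)*(z + 4)*(z + 3)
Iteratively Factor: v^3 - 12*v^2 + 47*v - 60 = (v - 4)*(v^2 - 8*v + 15) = (v - 5)*(v - 4)*(v - 3)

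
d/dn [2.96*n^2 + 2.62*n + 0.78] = 5.92*n + 2.62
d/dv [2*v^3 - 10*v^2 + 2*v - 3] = 6*v^2 - 20*v + 2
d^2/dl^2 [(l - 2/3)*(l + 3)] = 2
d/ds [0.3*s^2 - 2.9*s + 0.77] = 0.6*s - 2.9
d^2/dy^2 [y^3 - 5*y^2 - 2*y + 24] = 6*y - 10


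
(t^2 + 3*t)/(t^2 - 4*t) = (t + 3)/(t - 4)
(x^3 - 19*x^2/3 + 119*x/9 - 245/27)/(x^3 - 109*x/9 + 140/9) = (x - 7/3)/(x + 4)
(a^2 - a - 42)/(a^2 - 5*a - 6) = (-a^2 + a + 42)/(-a^2 + 5*a + 6)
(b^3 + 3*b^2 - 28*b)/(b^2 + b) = (b^2 + 3*b - 28)/(b + 1)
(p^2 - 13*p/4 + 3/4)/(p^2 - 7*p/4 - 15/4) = (4*p - 1)/(4*p + 5)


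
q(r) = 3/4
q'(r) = 0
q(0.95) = 0.75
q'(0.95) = 0.00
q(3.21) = 0.75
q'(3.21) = 0.00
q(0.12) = 0.75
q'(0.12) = 0.00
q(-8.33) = 0.75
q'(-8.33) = 0.00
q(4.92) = 0.75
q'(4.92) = 0.00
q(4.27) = 0.75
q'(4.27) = 0.00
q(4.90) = 0.75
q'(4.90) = 0.00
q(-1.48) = 0.75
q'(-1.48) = 0.00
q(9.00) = 0.75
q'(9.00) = 0.00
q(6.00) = 0.75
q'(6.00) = 0.00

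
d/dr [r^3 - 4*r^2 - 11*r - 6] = 3*r^2 - 8*r - 11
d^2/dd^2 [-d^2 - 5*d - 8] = -2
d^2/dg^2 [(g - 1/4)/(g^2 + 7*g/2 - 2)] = ((4*g - 1)*(4*g + 7)^2 - 2*(12*g + 13)*(2*g^2 + 7*g - 4))/(2*g^2 + 7*g - 4)^3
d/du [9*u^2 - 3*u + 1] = 18*u - 3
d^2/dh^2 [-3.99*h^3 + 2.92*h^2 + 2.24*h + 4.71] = 5.84 - 23.94*h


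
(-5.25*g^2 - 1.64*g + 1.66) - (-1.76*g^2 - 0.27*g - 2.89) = -3.49*g^2 - 1.37*g + 4.55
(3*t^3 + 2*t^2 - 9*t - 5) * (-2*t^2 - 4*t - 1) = -6*t^5 - 16*t^4 + 7*t^3 + 44*t^2 + 29*t + 5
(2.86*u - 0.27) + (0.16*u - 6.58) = 3.02*u - 6.85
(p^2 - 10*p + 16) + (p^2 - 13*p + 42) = 2*p^2 - 23*p + 58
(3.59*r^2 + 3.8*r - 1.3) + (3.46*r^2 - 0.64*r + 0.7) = 7.05*r^2 + 3.16*r - 0.6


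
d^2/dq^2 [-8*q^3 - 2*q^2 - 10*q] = -48*q - 4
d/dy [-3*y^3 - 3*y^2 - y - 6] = -9*y^2 - 6*y - 1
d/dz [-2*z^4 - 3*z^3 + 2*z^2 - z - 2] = -8*z^3 - 9*z^2 + 4*z - 1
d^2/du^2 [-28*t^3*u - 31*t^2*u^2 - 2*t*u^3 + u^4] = -62*t^2 - 12*t*u + 12*u^2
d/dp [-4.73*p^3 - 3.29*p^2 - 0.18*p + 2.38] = -14.19*p^2 - 6.58*p - 0.18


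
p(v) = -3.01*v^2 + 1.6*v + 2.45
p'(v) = 1.6 - 6.02*v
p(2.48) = -12.09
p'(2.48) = -13.33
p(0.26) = 2.66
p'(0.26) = 0.03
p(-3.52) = -40.48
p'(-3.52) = 22.79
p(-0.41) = 1.29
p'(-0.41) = 4.07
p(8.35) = -194.05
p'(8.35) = -48.67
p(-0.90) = -1.43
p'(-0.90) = 7.02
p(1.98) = -6.18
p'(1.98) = -10.32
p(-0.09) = 2.28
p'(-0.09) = 2.14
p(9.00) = -226.96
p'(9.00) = -52.58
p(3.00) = -19.84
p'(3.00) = -16.46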